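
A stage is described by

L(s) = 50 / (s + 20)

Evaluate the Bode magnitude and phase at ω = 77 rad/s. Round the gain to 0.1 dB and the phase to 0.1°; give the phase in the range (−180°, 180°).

At s = jω = j77:
pole (s+20): 20 + j77 → |·| = √(20²+77²) = √6329 ≈ 79.555, ∠ = arctan(77/20) ≈ 75.44°
|L| = 50 / 79.555 ≈ 0.6285
Gain = 20 log₁₀(0.6285) ≈ -4.03 dB
∠L = 0.00° − 75.44° = -75.44°

-4.0 dB, -75.4°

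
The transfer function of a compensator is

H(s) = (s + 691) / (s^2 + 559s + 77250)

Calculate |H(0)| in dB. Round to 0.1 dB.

-41.0 dB

H(0) = 691 / 77250 ≈ 0.008945
20 log₁₀(0.008945) ≈ -40.97 dB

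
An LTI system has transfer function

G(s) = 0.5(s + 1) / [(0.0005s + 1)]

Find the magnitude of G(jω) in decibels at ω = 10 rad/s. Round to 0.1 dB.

At ω = 10 rad/s:
zero (1 + j10·1) = 1 + j10 → |·| ≈ 10.05, ∠ ≈ 84.29°
pole (1 + j10·0.0005) = 1 + j0.005 → |·| ≈ 1, ∠ ≈ 0.29°
|G| = 0.5 · 10.05 / (1) ≈ 5.025
Gain = 20 log₁₀(5.025) ≈ 14.02 dB

14.0 dB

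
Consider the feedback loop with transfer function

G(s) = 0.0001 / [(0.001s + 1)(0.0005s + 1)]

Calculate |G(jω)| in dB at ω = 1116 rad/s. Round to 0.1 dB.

-84.7 dB

At ω = 1116 rad/s:
pole (1 + j1116·0.001) = 1 + j1.116 → |·| ≈ 1.4985, ∠ ≈ 48.14°
pole (1 + j1116·0.0005) = 1 + j0.558 → |·| ≈ 1.1451, ∠ ≈ 29.16°
|G| = 0.0001 · 1 / (1.4985 · 1.1451) ≈ 5.8277e-05
Gain = 20 log₁₀(5.8277e-05) ≈ -84.69 dB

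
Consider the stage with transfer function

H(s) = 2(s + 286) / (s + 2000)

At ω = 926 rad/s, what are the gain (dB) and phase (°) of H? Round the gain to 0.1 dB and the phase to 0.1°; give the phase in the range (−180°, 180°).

At s = jω = j926:
zero (s+286): 286 + j926 → |·| = √(286²+926²) = √939272 ≈ 969.16, ∠ = arctan(926/286) ≈ 72.84°
pole (s+2000): 2000 + j926 → |·| = √(2000²+926²) = √4857476 ≈ 2204, ∠ = arctan(926/2000) ≈ 24.84°
|H| = 2 · 969.16 / 2204 ≈ 0.87946
Gain = 20 log₁₀(0.87946) ≈ -1.12 dB
∠H = 72.84° − 24.84° = 48.00°

-1.1 dB, 48.0°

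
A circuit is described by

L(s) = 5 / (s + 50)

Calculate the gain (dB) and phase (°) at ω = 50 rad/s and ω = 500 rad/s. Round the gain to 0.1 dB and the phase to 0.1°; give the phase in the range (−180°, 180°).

ω = 50: -23.0 dB, -45.0°; ω = 500: -40.0 dB, -84.3°

Substitute s = j50:
Numerator: 5 = 5 + j0
Denominator: (j50) + 50 = 50 + j50
|N| = √(5² + 0²) ≈ 5, ∠N ≈ 0.00°
|D| = √(50² + 50²) ≈ 70.711, ∠D ≈ 45.00°
|L| = 5 / 70.711 ≈ 0.07071
Gain = 20 log₁₀(0.07071) ≈ -23.01 dB
∠L = 0.00° − 45.00° = -45.00°

Substitute s = j500:
Numerator: 5 = 5 + j0
Denominator: (j500) + 50 = 50 + j500
|N| = √(5² + 0²) ≈ 5, ∠N ≈ 0.00°
|D| = √(50² + 500²) ≈ 502.49, ∠D ≈ 84.29°
|L| = 5 / 502.49 ≈ 0.0099504
Gain = 20 log₁₀(0.0099504) ≈ -40.04 dB
∠L = 0.00° − 84.29° = -84.29°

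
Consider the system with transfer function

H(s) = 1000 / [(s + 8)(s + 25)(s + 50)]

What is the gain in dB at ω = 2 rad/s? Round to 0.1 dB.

-20.3 dB

At s = jω = j2:
pole (s+8): 8 + j2 → |·| = √(8²+2²) = √68 ≈ 8.2462, ∠ = arctan(2/8) ≈ 14.04°
pole (s+25): 25 + j2 → |·| = √(25²+2²) = √629 ≈ 25.08, ∠ = arctan(2/25) ≈ 4.57°
pole (s+50): 50 + j2 → |·| = √(50²+2²) = √2504 ≈ 50.04, ∠ = arctan(2/50) ≈ 2.29°
|H| = 1000 / 10349 ≈ 0.096628
Gain = 20 log₁₀(0.096628) ≈ -20.30 dB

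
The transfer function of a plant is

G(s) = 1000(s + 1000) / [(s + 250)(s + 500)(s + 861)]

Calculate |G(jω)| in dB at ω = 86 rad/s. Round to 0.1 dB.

At s = jω = j86:
zero (s+1000): 1000 + j86 → |·| = √(1000²+86²) = √1007396 ≈ 1003.7, ∠ = arctan(86/1000) ≈ 4.92°
pole (s+250): 250 + j86 → |·| = √(250²+86²) = √69896 ≈ 264.38, ∠ = arctan(86/250) ≈ 18.98°
pole (s+500): 500 + j86 → |·| = √(500²+86²) = √257396 ≈ 507.34, ∠ = arctan(86/500) ≈ 9.76°
pole (s+861): 861 + j86 → |·| = √(861²+86²) = √748717 ≈ 865.28, ∠ = arctan(86/861) ≈ 5.70°
|G| = 1000 · 1003.7 / 1.1606e+08 ≈ 0.0086481
Gain = 20 log₁₀(0.0086481) ≈ -41.26 dB

-41.3 dB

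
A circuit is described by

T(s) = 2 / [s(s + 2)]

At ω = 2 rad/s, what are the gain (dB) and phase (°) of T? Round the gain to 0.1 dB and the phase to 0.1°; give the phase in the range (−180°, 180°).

-9.0 dB, -135.0°

At s = jω = j2:
pole (s+2): 2 + j2 → |·| = √(2²+2²) = √8 ≈ 2.8284, ∠ = arctan(2/2) ≈ 45.00°
pole at origin: |s| = 2, ∠ = 90.00° (in denominator)
|T| = 2 / 5.6568 ≈ 0.35356
Gain = 20 log₁₀(0.35356) ≈ -9.03 dB
∠T = 0.00° − 135.00° = -135.00°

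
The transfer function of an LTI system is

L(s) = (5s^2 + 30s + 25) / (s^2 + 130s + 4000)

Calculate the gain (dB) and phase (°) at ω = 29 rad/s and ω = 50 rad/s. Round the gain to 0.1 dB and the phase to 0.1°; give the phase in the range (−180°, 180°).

ω = 29: -1.2 dB, 118.2°; ω = 50: 5.5 dB, 96.1°

Substitute s = j29:
Numerator: 5(j29)^2 + 30(j29) + 25 = -4180 + j870
Denominator: (j29)^2 + 130(j29) + 4000 = 3159 + j3770
|N| = √(4180² + 870²) ≈ 4269.6, ∠N ≈ 168.24°
|D| = √(3159² + 3770²) ≈ 4918.6, ∠D ≈ 50.04°
|L| = 4269.6 / 4918.6 ≈ 0.86805
Gain = 20 log₁₀(0.86805) ≈ -1.23 dB
∠L = 168.24° − 50.04° = 118.20°

Substitute s = j50:
Numerator: 5(j50)^2 + 30(j50) + 25 = -12475 + j1500
Denominator: (j50)^2 + 130(j50) + 4000 = 1500 + j6500
|N| = √(12475² + 1500²) ≈ 12565, ∠N ≈ 173.14°
|D| = √(1500² + 6500²) ≈ 6670.8, ∠D ≈ 77.01°
|L| = 12565 / 6670.8 ≈ 1.8836
Gain = 20 log₁₀(1.8836) ≈ 5.50 dB
∠L = 173.14° − 77.01° = 96.13°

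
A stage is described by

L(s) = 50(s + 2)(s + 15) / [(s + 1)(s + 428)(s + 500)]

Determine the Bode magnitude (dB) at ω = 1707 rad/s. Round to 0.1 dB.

-31.3 dB

At s = jω = j1707:
zero (s+2): 2 + j1707 → |·| = √(2²+1707²) = √2913853 ≈ 1707, ∠ = arctan(1707/2) ≈ 89.93°
zero (s+15): 15 + j1707 → |·| = √(15²+1707²) = √2914074 ≈ 1707.1, ∠ = arctan(1707/15) ≈ 89.50°
pole (s+1): 1 + j1707 → |·| = √(1²+1707²) = √2913850 ≈ 1707, ∠ = arctan(1707/1) ≈ 89.97°
pole (s+428): 428 + j1707 → |·| = √(428²+1707²) = √3097033 ≈ 1759.8, ∠ = arctan(1707/428) ≈ 75.92°
pole (s+500): 500 + j1707 → |·| = √(500²+1707²) = √3163849 ≈ 1778.7, ∠ = arctan(1707/500) ≈ 73.67°
|L| = 50 · 2.914e+06 / 5.3432e+09 ≈ 0.027268
Gain = 20 log₁₀(0.027268) ≈ -31.29 dB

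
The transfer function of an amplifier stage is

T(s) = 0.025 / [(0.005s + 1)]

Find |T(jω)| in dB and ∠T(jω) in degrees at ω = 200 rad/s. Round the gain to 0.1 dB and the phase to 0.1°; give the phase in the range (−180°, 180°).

At ω = 200 rad/s:
pole (1 + j200·0.005) = 1 + j1 → |·| ≈ 1.4142, ∠ ≈ 45.00°
|T| = 0.025 · 1 / (1.4142) ≈ 0.017678
Gain = 20 log₁₀(0.017678) ≈ -35.05 dB
∠T = (0°) − (45.00°) = -45.00°

-35.1 dB, -45.0°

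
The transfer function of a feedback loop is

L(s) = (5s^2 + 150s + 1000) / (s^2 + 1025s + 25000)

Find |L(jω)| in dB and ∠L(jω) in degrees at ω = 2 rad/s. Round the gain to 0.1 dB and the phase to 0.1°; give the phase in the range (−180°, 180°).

-27.8 dB, 12.3°

Substitute s = j2:
Numerator: 5(j2)^2 + 150(j2) + 1000 = 980 + j300
Denominator: (j2)^2 + 1025(j2) + 25000 = 24996 + j2050
|N| = √(980² + 300²) ≈ 1024.9, ∠N ≈ 17.02°
|D| = √(24996² + 2050²) ≈ 25080, ∠D ≈ 4.69°
|L| = 1024.9 / 25080 ≈ 0.040865
Gain = 20 log₁₀(0.040865) ≈ -27.77 dB
∠L = 17.02° − 4.69° = 12.33°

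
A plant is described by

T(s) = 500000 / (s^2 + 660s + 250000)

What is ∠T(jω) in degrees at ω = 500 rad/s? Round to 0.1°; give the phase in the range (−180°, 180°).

At s = jω = j500:
quadratic: (j500)² + 660·j500 + 250000 = 0 + j330000 → |·| ≈ 3.3e+05, ∠ ≈ 90.00°
∠T = 0.00° − 90.00° = -90.00°

-90.0°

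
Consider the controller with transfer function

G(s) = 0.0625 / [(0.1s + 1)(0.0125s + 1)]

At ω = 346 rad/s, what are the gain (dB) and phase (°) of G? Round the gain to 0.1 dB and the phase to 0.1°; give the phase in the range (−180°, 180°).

-67.8 dB, -165.3°

At ω = 346 rad/s:
pole (1 + j346·0.1) = 1 + j34.6 → |·| ≈ 34.614, ∠ ≈ 88.34°
pole (1 + j346·0.0125) = 1 + j4.325 → |·| ≈ 4.4391, ∠ ≈ 76.98°
|G| = 0.0625 · 1 / (34.614 · 4.4391) ≈ 0.00040676
Gain = 20 log₁₀(0.00040676) ≈ -67.81 dB
∠G = (0°) − (88.34° + 76.98°) = -165.32°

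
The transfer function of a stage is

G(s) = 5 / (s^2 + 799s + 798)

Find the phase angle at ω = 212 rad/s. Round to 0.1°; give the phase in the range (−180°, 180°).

Substitute s = j212:
Numerator: 5 = 5 + j0
Denominator: (j212)^2 + 799(j212) + 798 = -44146 + j169388
|N| = √(5² + 0²) ≈ 5, ∠N ≈ 0.00°
|D| = √(44146² + 169388²) ≈ 1.7505e+05, ∠D ≈ 104.61°
∠G = 0.00° − 104.61° = -104.61°

-104.6°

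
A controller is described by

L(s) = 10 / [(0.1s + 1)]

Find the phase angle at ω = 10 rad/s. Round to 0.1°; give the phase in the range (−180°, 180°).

-45.0°

At ω = 10 rad/s:
pole (1 + j10·0.1) = 1 + j1 → |·| ≈ 1.4142, ∠ ≈ 45.00°
∠L = (0°) − (45.00°) = -45.00°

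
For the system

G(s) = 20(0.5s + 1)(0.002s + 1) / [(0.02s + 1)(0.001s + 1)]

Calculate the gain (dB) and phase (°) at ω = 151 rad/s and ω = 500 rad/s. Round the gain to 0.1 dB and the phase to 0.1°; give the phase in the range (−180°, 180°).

ω = 151: 53.8 dB, 25.8°; ω = 500: 56.0 dB, 23.9°

At ω = 151 rad/s:
zero (1 + j151·0.5) = 1 + j75.5 → |·| ≈ 75.507, ∠ ≈ 89.24°
zero (1 + j151·0.002) = 1 + j0.302 → |·| ≈ 1.0446, ∠ ≈ 16.80°
pole (1 + j151·0.02) = 1 + j3.02 → |·| ≈ 3.1813, ∠ ≈ 71.68°
pole (1 + j151·0.001) = 1 + j0.151 → |·| ≈ 1.0113, ∠ ≈ 8.59°
|G| = 20 · 75.507 · 1.0446 / (3.1813 · 1.0113) ≈ 490.32
Gain = 20 log₁₀(490.32) ≈ 53.81 dB
∠G = (89.24° + 16.80°) − (71.68° + 8.59°) = 25.77°

At ω = 500 rad/s:
zero (1 + j500·0.5) = 1 + j250 → |·| ≈ 250, ∠ ≈ 89.77°
zero (1 + j500·0.002) = 1 + j1 → |·| ≈ 1.4142, ∠ ≈ 45.00°
pole (1 + j500·0.02) = 1 + j10 → |·| ≈ 10.05, ∠ ≈ 84.29°
pole (1 + j500·0.001) = 1 + j0.5 → |·| ≈ 1.118, ∠ ≈ 26.57°
|G| = 20 · 250 · 1.4142 / (10.05 · 1.118) ≈ 629.32
Gain = 20 log₁₀(629.32) ≈ 55.98 dB
∠G = (89.77° + 45.00°) − (84.29° + 26.57°) = 23.91°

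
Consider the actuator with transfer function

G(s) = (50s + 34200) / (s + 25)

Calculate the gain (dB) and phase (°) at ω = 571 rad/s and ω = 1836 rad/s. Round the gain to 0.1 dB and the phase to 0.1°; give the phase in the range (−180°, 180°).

ω = 571: 37.8 dB, -47.6°; ω = 1836: 34.5 dB, -19.7°

Substitute s = j571:
Numerator: 50(j571) + 34200 = 34200 + j28550
Denominator: (j571) + 25 = 25 + j571
|N| = √(34200² + 28550²) ≈ 44550, ∠N ≈ 39.85°
|D| = √(25² + 571²) ≈ 571.55, ∠D ≈ 87.49°
|G| = 44550 / 571.55 ≈ 77.946
Gain = 20 log₁₀(77.946) ≈ 37.84 dB
∠G = 39.85° − 87.49° = -47.64°

Substitute s = j1836:
Numerator: 50(j1836) + 34200 = 34200 + j91800
Denominator: (j1836) + 25 = 25 + j1836
|N| = √(34200² + 91800²) ≈ 97964, ∠N ≈ 69.57°
|D| = √(25² + 1836²) ≈ 1836.2, ∠D ≈ 89.22°
|G| = 97964 / 1836.2 ≈ 53.351
Gain = 20 log₁₀(53.351) ≈ 34.54 dB
∠G = 69.57° − 89.22° = -19.65°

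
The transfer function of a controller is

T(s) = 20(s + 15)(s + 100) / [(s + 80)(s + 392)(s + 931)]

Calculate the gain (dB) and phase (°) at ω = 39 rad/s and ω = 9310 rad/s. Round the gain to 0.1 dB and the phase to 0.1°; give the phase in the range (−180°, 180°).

ω = 39: -51.2 dB, 56.2°; ω = 9310: -53.4 dB, -82.1°

At s = jω = j39:
zero (s+15): 15 + j39 → |·| = √(15²+39²) = √1746 ≈ 41.785, ∠ = arctan(39/15) ≈ 68.96°
zero (s+100): 100 + j39 → |·| = √(100²+39²) = √11521 ≈ 107.34, ∠ = arctan(39/100) ≈ 21.31°
pole (s+80): 80 + j39 → |·| = √(80²+39²) = √7921 ≈ 89, ∠ = arctan(39/80) ≈ 25.99°
pole (s+392): 392 + j39 → |·| = √(392²+39²) = √155185 ≈ 393.94, ∠ = arctan(39/392) ≈ 5.68°
pole (s+931): 931 + j39 → |·| = √(931²+39²) = √868282 ≈ 931.82, ∠ = arctan(39/931) ≈ 2.40°
|T| = 20 · 4485.2 / 3.267e+07 ≈ 0.0027458
Gain = 20 log₁₀(0.0027458) ≈ -51.23 dB
∠T = 90.27° − 34.07° = 56.20°

At s = jω = j9310:
zero (s+15): 15 + j9310 → |·| = √(15²+9310²) = √86676325 ≈ 9310, ∠ = arctan(9310/15) ≈ 89.91°
zero (s+100): 100 + j9310 → |·| = √(100²+9310²) = √86686100 ≈ 9310.5, ∠ = arctan(9310/100) ≈ 89.38°
pole (s+80): 80 + j9310 → |·| = √(80²+9310²) = √86682500 ≈ 9310.3, ∠ = arctan(9310/80) ≈ 89.51°
pole (s+392): 392 + j9310 → |·| = √(392²+9310²) = √86829764 ≈ 9318.2, ∠ = arctan(9310/392) ≈ 87.59°
pole (s+931): 931 + j9310 → |·| = √(931²+9310²) = √87542861 ≈ 9356.4, ∠ = arctan(9310/931) ≈ 84.29°
|T| = 20 · 8.6681e+07 / 8.1172e+11 ≈ 0.0021357
Gain = 20 log₁₀(0.0021357) ≈ -53.41 dB
∠T = 179.29° − 261.39° = -82.10°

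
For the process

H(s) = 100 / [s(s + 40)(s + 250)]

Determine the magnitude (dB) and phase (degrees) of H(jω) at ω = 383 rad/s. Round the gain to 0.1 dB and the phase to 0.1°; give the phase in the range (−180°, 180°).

-116.6 dB, 129.1°

At s = jω = j383:
pole (s+40): 40 + j383 → |·| = √(40²+383²) = √148289 ≈ 385.08, ∠ = arctan(383/40) ≈ 84.04°
pole (s+250): 250 + j383 → |·| = √(250²+383²) = √209189 ≈ 457.37, ∠ = arctan(383/250) ≈ 56.87°
pole at origin: |s| = 383, ∠ = 90.00° (in denominator)
|H| = 100 / 6.7456e+07 ≈ 1.4824e-06
Gain = 20 log₁₀(1.4824e-06) ≈ -116.58 dB
∠H = 0.00° − 230.91° = -230.91° ≡ 129.09° (principal value)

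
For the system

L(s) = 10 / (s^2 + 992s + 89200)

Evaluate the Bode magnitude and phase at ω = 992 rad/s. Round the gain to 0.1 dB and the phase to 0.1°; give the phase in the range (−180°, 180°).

-102.5 dB, -132.3°

Substitute s = j992:
Numerator: 10 = 10 + j0
Denominator: (j992)^2 + 992(j992) + 89200 = -894864 + j984064
|N| = √(10² + 0²) ≈ 10, ∠N ≈ 0.00°
|D| = √(894864² + 984064²) ≈ 1.3301e+06, ∠D ≈ 132.28°
|L| = 10 / 1.3301e+06 ≈ 7.5182e-06
Gain = 20 log₁₀(7.5182e-06) ≈ -102.48 dB
∠L = 0.00° − 132.28° = -132.28°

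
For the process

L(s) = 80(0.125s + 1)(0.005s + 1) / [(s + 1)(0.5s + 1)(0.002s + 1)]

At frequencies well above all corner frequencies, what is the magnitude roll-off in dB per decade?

Each pole contributes −20 dB/decade at high frequency; each zero contributes +20 dB/decade.
Net: 2 zero(s) − 3 pole(s) → -20 dB/decade.

-20 dB/decade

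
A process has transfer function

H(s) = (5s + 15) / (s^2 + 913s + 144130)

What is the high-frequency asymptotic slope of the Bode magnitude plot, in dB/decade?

Each pole contributes −20 dB/decade at high frequency; each zero contributes +20 dB/decade.
Net: 1 zero(s) − 2 pole(s) → -20 dB/decade.

-20 dB/decade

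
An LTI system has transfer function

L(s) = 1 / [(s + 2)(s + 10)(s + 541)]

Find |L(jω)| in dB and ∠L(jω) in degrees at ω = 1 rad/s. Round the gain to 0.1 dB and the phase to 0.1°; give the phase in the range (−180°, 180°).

At s = jω = j1:
pole (s+2): 2 + j1 → |·| = √(2²+1²) = √5 ≈ 2.2361, ∠ = arctan(1/2) ≈ 26.57°
pole (s+10): 10 + j1 → |·| = √(10²+1²) = √101 ≈ 10.05, ∠ = arctan(1/10) ≈ 5.71°
pole (s+541): 541 + j1 → |·| = √(541²+1²) = √292682 ≈ 541, ∠ = arctan(1/541) ≈ 0.11°
|L| = 1 / 12158 ≈ 8.225e-05
Gain = 20 log₁₀(8.225e-05) ≈ -81.70 dB
∠L = 0.00° − 32.39° = -32.39°

-81.7 dB, -32.4°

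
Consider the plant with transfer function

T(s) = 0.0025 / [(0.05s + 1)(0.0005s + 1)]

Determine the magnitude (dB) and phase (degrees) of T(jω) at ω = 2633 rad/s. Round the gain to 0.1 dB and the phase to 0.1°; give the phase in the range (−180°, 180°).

At ω = 2633 rad/s:
pole (1 + j2633·0.05) = 1 + j131.65 → |·| ≈ 131.65, ∠ ≈ 89.56°
pole (1 + j2633·0.0005) = 1 + j1.3165 → |·| ≈ 1.6532, ∠ ≈ 52.78°
|T| = 0.0025 · 1 / (131.65 · 1.6532) ≈ 1.1487e-05
Gain = 20 log₁₀(1.1487e-05) ≈ -98.80 dB
∠T = (0°) − (89.56° + 52.78°) = -142.34°

-98.8 dB, -142.3°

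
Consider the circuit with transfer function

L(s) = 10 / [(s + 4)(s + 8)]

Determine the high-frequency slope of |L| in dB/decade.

Each pole contributes −20 dB/decade at high frequency; each zero contributes +20 dB/decade.
Net: 0 zero(s) − 2 pole(s) → -40 dB/decade.

-40 dB/decade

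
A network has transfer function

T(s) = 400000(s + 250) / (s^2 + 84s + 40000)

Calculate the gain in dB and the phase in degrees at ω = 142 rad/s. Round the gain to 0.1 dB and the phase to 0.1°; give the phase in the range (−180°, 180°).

At s = jω = j142:
zero (s+250): 250 + j142 → |·| = √(250²+142²) = √82664 ≈ 287.51, ∠ = arctan(142/250) ≈ 29.60°
quadratic: (j142)² + 84·j142 + 40000 = 19836 + j11928 → |·| ≈ 23146, ∠ ≈ 31.02°
|T| = 400000 · 287.51 / 23146 ≈ 4968.6
Gain = 20 log₁₀(4968.6) ≈ 73.92 dB
∠T = 29.60° − 31.02° = -1.42°

73.9 dB, -1.4°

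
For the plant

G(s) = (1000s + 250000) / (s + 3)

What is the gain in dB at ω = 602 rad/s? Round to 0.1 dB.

Substitute s = j602:
Numerator: 1000(j602) + 250000 = 250000 + j602000
Denominator: (j602) + 3 = 3 + j602
|N| = √(250000² + 602000²) ≈ 6.5185e+05, ∠N ≈ 67.45°
|D| = √(3² + 602²) ≈ 602.01, ∠D ≈ 89.71°
|G| = 6.5185e+05 / 602.01 ≈ 1082.8
Gain = 20 log₁₀(1082.8) ≈ 60.69 dB

60.7 dB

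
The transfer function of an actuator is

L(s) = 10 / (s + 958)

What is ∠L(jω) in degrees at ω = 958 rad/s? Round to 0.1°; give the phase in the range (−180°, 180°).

Substitute s = j958:
Numerator: 10 = 10 + j0
Denominator: (j958) + 958 = 958 + j958
|N| = √(10² + 0²) ≈ 10, ∠N ≈ 0.00°
|D| = √(958² + 958²) ≈ 1354.8, ∠D ≈ 45.00°
∠L = 0.00° − 45.00° = -45.00°

-45.0°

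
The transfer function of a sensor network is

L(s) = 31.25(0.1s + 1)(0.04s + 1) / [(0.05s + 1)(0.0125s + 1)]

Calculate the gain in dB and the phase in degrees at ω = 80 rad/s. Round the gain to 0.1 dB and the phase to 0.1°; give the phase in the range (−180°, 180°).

43.2 dB, 34.6°

At ω = 80 rad/s:
zero (1 + j80·0.1) = 1 + j8 → |·| ≈ 8.0623, ∠ ≈ 82.87°
zero (1 + j80·0.04) = 1 + j3.2 → |·| ≈ 3.3526, ∠ ≈ 72.65°
pole (1 + j80·0.05) = 1 + j4 → |·| ≈ 4.1231, ∠ ≈ 75.96°
pole (1 + j80·0.0125) = 1 + j1 → |·| ≈ 1.4142, ∠ ≈ 45.00°
|L| = 31.25 · 8.0623 · 3.3526 / (4.1231 · 1.4142) ≈ 144.86
Gain = 20 log₁₀(144.86) ≈ 43.22 dB
∠L = (82.87° + 72.65°) − (75.96° + 45.00°) = 34.56°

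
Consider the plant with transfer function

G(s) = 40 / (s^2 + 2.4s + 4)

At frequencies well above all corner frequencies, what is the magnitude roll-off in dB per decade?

-40 dB/decade

Each pole contributes −20 dB/decade at high frequency; each zero contributes +20 dB/decade.
Net: 0 zero(s) − 2 pole(s) → -40 dB/decade.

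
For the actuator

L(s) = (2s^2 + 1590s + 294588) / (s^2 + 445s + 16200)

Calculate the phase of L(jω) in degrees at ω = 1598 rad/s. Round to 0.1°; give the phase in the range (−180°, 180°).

-12.2°

Substitute s = j1598:
Numerator: 2(j1598)^2 + 1590(j1598) + 294588 = -4812620 + j2540820
Denominator: (j1598)^2 + 445(j1598) + 16200 = -2537404 + j711110
|N| = √(4812620² + 2540820²) ≈ 5.4422e+06, ∠N ≈ 152.17°
|D| = √(2537404² + 711110²) ≈ 2.6352e+06, ∠D ≈ 164.34°
∠L = 152.17° − 164.34° = -12.17°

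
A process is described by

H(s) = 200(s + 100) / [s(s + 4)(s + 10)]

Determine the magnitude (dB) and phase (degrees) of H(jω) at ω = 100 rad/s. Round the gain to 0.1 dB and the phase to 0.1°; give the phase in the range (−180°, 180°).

-31.0 dB, 143.0°

At s = jω = j100:
zero (s+100): 100 + j100 → |·| = √(100²+100²) = √20000 ≈ 141.42, ∠ = arctan(100/100) ≈ 45.00°
pole (s+4): 4 + j100 → |·| = √(4²+100²) = √10016 ≈ 100.08, ∠ = arctan(100/4) ≈ 87.71°
pole (s+10): 10 + j100 → |·| = √(10²+100²) = √10100 ≈ 100.5, ∠ = arctan(100/10) ≈ 84.29°
pole at origin: |s| = 100, ∠ = 90.00° (in denominator)
|H| = 200 · 141.42 / 1.0058e+06 ≈ 0.028121
Gain = 20 log₁₀(0.028121) ≈ -31.02 dB
∠H = 45.00° − 262.00° = -217.00° ≡ 143.00° (principal value)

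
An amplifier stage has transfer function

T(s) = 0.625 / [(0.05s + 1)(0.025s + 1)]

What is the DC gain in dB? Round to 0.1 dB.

T(0) = 0.625 · 1 / 1 = 0.625
20 log₁₀(0.625) ≈ -4.08 dB

-4.1 dB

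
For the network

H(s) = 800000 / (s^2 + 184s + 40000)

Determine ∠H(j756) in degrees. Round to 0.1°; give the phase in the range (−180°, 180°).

-165.3°

At s = jω = j756:
quadratic: (j756)² + 184·j756 + 40000 = -531536 + j139104 → |·| ≈ 5.4944e+05, ∠ ≈ 165.33°
∠H = 0.00° − 165.33° = -165.33°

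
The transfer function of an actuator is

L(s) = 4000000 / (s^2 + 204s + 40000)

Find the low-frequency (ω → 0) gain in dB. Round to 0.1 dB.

L(0) = 4000000 / 40000 = 100
20 log₁₀(100) ≈ 40.00 dB

40.0 dB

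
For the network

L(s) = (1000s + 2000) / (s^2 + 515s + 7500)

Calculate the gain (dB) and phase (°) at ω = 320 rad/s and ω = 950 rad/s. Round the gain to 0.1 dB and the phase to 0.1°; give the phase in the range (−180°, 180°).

Substitute s = j320:
Numerator: 1000(j320) + 2000 = 2000 + j320000
Denominator: (j320)^2 + 515(j320) + 7500 = -94900 + j164800
|N| = √(2000² + 320000²) ≈ 3.2001e+05, ∠N ≈ 89.64°
|D| = √(94900² + 164800²) ≈ 1.9017e+05, ∠D ≈ 119.94°
|L| = 3.2001e+05 / 1.9017e+05 ≈ 1.6828
Gain = 20 log₁₀(1.6828) ≈ 4.52 dB
∠L = 89.64° − 119.94° = -30.30°

Substitute s = j950:
Numerator: 1000(j950) + 2000 = 2000 + j950000
Denominator: (j950)^2 + 515(j950) + 7500 = -895000 + j489250
|N| = √(2000² + 950000²) ≈ 9.5e+05, ∠N ≈ 89.88°
|D| = √(895000² + 489250²) ≈ 1.02e+06, ∠D ≈ 151.34°
|L| = 9.5e+05 / 1.02e+06 ≈ 0.93137
Gain = 20 log₁₀(0.93137) ≈ -0.62 dB
∠L = 89.88° − 151.34° = -61.46°

ω = 320: 4.5 dB, -30.3°; ω = 950: -0.6 dB, -61.5°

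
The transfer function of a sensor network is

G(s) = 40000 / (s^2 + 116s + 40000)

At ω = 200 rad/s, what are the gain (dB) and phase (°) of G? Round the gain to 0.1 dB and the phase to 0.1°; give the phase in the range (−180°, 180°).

4.7 dB, -90.0°

At s = jω = j200:
quadratic: (j200)² + 116·j200 + 40000 = 0 + j23200 → |·| ≈ 23200, ∠ ≈ 90.00°
|G| = 40000 / 23200 ≈ 1.7241
Gain = 20 log₁₀(1.7241) ≈ 4.73 dB
∠G = 0.00° − 90.00° = -90.00°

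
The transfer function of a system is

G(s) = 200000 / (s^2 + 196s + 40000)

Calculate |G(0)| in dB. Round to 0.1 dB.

14.0 dB

G(0) = 200000 / 40000 = 5
20 log₁₀(5) ≈ 13.98 dB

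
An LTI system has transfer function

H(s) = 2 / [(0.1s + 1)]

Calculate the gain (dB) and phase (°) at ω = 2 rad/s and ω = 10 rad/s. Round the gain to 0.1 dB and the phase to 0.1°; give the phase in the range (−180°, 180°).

ω = 2: 5.9 dB, -11.3°; ω = 10: 3.0 dB, -45.0°

At ω = 2 rad/s:
pole (1 + j2·0.1) = 1 + j0.2 → |·| ≈ 1.0198, ∠ ≈ 11.31°
|H| = 2 · 1 / (1.0198) ≈ 1.9612
Gain = 20 log₁₀(1.9612) ≈ 5.85 dB
∠H = (0°) − (11.31°) = -11.31°

At ω = 10 rad/s:
pole (1 + j10·0.1) = 1 + j1 → |·| ≈ 1.4142, ∠ ≈ 45.00°
|H| = 2 · 1 / (1.4142) ≈ 1.4142
Gain = 20 log₁₀(1.4142) ≈ 3.01 dB
∠H = (0°) − (45.00°) = -45.00°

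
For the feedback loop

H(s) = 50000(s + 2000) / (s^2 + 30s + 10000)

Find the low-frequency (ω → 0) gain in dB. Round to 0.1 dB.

80.0 dB

H(0) = 50000·2000 / 10000 = 10000
20 log₁₀(10000) ≈ 80.00 dB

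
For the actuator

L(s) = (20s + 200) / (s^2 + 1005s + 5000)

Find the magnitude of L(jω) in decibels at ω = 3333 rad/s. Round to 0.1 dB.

Substitute s = j3333:
Numerator: 20(j3333) + 200 = 200 + j66660
Denominator: (j3333)^2 + 1005(j3333) + 5000 = -11103889 + j3349665
|N| = √(200² + 66660²) ≈ 66660, ∠N ≈ 89.83°
|D| = √(11103889² + 3349665²) ≈ 1.1598e+07, ∠D ≈ 163.21°
|L| = 66660 / 1.1598e+07 ≈ 0.0057475
Gain = 20 log₁₀(0.0057475) ≈ -44.81 dB

-44.8 dB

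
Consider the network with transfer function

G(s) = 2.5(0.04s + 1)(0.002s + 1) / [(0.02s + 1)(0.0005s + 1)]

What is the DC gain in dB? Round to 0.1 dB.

8.0 dB

G(0) = 2.5 · 1 / 1 = 2.5
20 log₁₀(2.5) ≈ 7.96 dB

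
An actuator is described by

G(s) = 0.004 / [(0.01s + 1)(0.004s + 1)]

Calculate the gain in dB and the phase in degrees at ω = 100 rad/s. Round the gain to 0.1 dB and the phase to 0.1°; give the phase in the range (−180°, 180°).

-51.6 dB, -66.8°

At ω = 100 rad/s:
pole (1 + j100·0.01) = 1 + j1 → |·| ≈ 1.4142, ∠ ≈ 45.00°
pole (1 + j100·0.004) = 1 + j0.4 → |·| ≈ 1.077, ∠ ≈ 21.80°
|G| = 0.004 · 1 / (1.4142 · 1.077) ≈ 0.0026262
Gain = 20 log₁₀(0.0026262) ≈ -51.61 dB
∠G = (0°) − (45.00° + 21.80°) = -66.80°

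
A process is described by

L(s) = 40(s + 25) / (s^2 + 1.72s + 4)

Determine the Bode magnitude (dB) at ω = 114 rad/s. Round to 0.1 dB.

-8.9 dB

At s = jω = j114:
zero (s+25): 25 + j114 → |·| = √(25²+114²) = √13621 ≈ 116.71, ∠ = arctan(114/25) ≈ 77.63°
quadratic: (j114)² + 1.72·j114 + 4 = -12992 + j196.08 → |·| ≈ 12993, ∠ ≈ 179.14°
|L| = 40 · 116.71 / 12993 ≈ 0.3593
Gain = 20 log₁₀(0.3593) ≈ -8.89 dB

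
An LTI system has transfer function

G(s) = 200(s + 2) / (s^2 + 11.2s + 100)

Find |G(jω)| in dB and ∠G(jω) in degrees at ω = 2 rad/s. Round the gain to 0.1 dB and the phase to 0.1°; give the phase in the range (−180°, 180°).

At s = jω = j2:
zero (s+2): 2 + j2 → |·| = √(2²+2²) = √8 ≈ 2.8284, ∠ = arctan(2/2) ≈ 45.00°
quadratic: (j2)² + 11.2·j2 + 100 = 96 + j22.4 → |·| ≈ 98.579, ∠ ≈ 13.13°
|G| = 200 · 2.8284 / 98.579 ≈ 5.7383
Gain = 20 log₁₀(5.7383) ≈ 15.18 dB
∠G = 45.00° − 13.13° = 31.87°

15.2 dB, 31.9°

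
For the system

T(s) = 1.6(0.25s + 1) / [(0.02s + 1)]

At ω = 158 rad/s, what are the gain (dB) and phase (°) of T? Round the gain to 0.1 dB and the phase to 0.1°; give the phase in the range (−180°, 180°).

25.6 dB, 16.1°

At ω = 158 rad/s:
zero (1 + j158·0.25) = 1 + j39.5 → |·| ≈ 39.513, ∠ ≈ 88.55°
pole (1 + j158·0.02) = 1 + j3.16 → |·| ≈ 3.3145, ∠ ≈ 72.44°
|T| = 1.6 · 39.513 / (3.3145) ≈ 19.074
Gain = 20 log₁₀(19.074) ≈ 25.61 dB
∠T = (88.55°) − (72.44°) = 16.11°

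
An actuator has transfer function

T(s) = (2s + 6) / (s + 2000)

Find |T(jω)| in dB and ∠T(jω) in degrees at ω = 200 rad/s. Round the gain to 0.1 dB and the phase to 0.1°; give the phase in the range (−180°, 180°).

Substitute s = j200:
Numerator: 2(j200) + 6 = 6 + j400
Denominator: (j200) + 2000 = 2000 + j200
|N| = √(6² + 400²) ≈ 400.04, ∠N ≈ 89.14°
|D| = √(2000² + 200²) ≈ 2010, ∠D ≈ 5.71°
|T| = 400.04 / 2010 ≈ 0.19902
Gain = 20 log₁₀(0.19902) ≈ -14.02 dB
∠T = 89.14° − 5.71° = 83.43°

-14.0 dB, 83.4°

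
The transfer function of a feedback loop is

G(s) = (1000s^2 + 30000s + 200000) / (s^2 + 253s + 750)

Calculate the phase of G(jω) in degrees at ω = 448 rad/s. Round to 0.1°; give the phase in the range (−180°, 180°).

25.7°

Substitute s = j448:
Numerator: 1000(j448)^2 + 30000(j448) + 200000 = -200504000 + j13440000
Denominator: (j448)^2 + 253(j448) + 750 = -199954 + j113344
|N| = √(200504000² + 13440000²) ≈ 2.0095e+08, ∠N ≈ 176.17°
|D| = √(199954² + 113344²) ≈ 2.2984e+05, ∠D ≈ 150.45°
∠G = 176.17° − 150.45° = 25.72°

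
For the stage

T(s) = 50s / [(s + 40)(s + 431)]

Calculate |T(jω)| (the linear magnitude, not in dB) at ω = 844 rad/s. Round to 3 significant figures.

At s = jω = j844:
zero at origin: s = j844 → |·| = 844, ∠ = 90.00°
pole (s+40): 40 + j844 → |·| = √(40²+844²) = √713936 ≈ 844.95, ∠ = arctan(844/40) ≈ 87.29°
pole (s+431): 431 + j844 → |·| = √(431²+844²) = √898097 ≈ 947.68, ∠ = arctan(844/431) ≈ 62.95°
|T| = 50 · 844 / 8.0074e+05 ≈ 0.052701

0.0527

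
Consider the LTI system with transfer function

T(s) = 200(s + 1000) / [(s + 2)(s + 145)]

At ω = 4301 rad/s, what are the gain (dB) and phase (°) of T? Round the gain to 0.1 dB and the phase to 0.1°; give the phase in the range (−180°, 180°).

-26.4 dB, -101.1°

At s = jω = j4301:
zero (s+1000): 1000 + j4301 → |·| = √(1000²+4301²) = √19498601 ≈ 4415.7, ∠ = arctan(4301/1000) ≈ 76.91°
pole (s+2): 2 + j4301 → |·| = √(2²+4301²) = √18498605 ≈ 4301, ∠ = arctan(4301/2) ≈ 89.97°
pole (s+145): 145 + j4301 → |·| = √(145²+4301²) = √18519626 ≈ 4303.4, ∠ = arctan(4301/145) ≈ 88.07°
|T| = 200 · 4415.7 / 1.8509e+07 ≈ 0.047714
Gain = 20 log₁₀(0.047714) ≈ -26.43 dB
∠T = 76.91° − 178.04° = -101.13°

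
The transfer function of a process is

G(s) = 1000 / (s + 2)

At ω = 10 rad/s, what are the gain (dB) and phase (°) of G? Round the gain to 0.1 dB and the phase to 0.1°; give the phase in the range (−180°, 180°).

At s = jω = j10:
pole (s+2): 2 + j10 → |·| = √(2²+10²) = √104 ≈ 10.198, ∠ = arctan(10/2) ≈ 78.69°
|G| = 1000 / 10.198 ≈ 98.058
Gain = 20 log₁₀(98.058) ≈ 39.83 dB
∠G = 0.00° − 78.69° = -78.69°

39.8 dB, -78.7°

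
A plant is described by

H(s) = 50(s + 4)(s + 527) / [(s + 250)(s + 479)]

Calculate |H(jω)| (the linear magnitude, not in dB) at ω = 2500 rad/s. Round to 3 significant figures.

49.9

At s = jω = j2500:
zero (s+4): 4 + j2500 → |·| = √(4²+2500²) = √6250016 ≈ 2500, ∠ = arctan(2500/4) ≈ 89.91°
zero (s+527): 527 + j2500 → |·| = √(527²+2500²) = √6527729 ≈ 2554.9, ∠ = arctan(2500/527) ≈ 78.10°
pole (s+250): 250 + j2500 → |·| = √(250²+2500²) = √6312500 ≈ 2512.5, ∠ = arctan(2500/250) ≈ 84.29°
pole (s+479): 479 + j2500 → |·| = √(479²+2500²) = √6479441 ≈ 2545.5, ∠ = arctan(2500/479) ≈ 79.15°
|H| = 50 · 6.3872e+06 / 6.3956e+06 ≈ 49.934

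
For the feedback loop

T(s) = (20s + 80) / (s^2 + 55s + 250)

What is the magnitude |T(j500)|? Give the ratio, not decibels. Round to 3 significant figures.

0.0398

Substitute s = j500:
Numerator: 20(j500) + 80 = 80 + j10000
Denominator: (j500)^2 + 55(j500) + 250 = -249750 + j27500
|N| = √(80² + 10000²) ≈ 10000, ∠N ≈ 89.54°
|D| = √(249750² + 27500²) ≈ 2.5126e+05, ∠D ≈ 173.72°
|T| = 10000 / 2.5126e+05 ≈ 0.039799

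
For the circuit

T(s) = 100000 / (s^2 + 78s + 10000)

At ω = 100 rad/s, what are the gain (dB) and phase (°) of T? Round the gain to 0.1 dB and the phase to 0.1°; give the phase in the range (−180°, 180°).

At s = jω = j100:
quadratic: (j100)² + 78·j100 + 10000 = 0 + j7800 → |·| ≈ 7800, ∠ ≈ 90.00°
|T| = 100000 / 7800 ≈ 12.821
Gain = 20 log₁₀(12.821) ≈ 22.16 dB
∠T = 0.00° − 90.00° = -90.00°

22.2 dB, -90.0°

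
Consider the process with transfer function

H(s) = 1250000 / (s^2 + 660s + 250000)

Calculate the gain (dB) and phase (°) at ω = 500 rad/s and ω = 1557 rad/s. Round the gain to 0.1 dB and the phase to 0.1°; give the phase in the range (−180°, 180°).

At s = jω = j500:
quadratic: (j500)² + 660·j500 + 250000 = 0 + j330000 → |·| ≈ 3.3e+05, ∠ ≈ 90.00°
|H| = 1250000 / 3.3e+05 ≈ 3.7879
Gain = 20 log₁₀(3.7879) ≈ 11.57 dB
∠H = 0.00° − 90.00° = -90.00°

At s = jω = j1557:
quadratic: (j1557)² + 660·j1557 + 250000 = -2174249 + j1027620 → |·| ≈ 2.4049e+06, ∠ ≈ 154.70°
|H| = 1250000 / 2.4049e+06 ≈ 0.51977
Gain = 20 log₁₀(0.51977) ≈ -5.68 dB
∠H = 0.00° − 154.70° = -154.70°

ω = 500: 11.6 dB, -90.0°; ω = 1557: -5.7 dB, -154.7°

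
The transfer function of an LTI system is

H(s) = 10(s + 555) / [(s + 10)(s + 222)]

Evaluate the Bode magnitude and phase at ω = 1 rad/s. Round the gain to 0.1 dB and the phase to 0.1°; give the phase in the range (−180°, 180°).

7.9 dB, -5.9°

At s = jω = j1:
zero (s+555): 555 + j1 → |·| = √(555²+1²) = √308026 ≈ 555, ∠ = arctan(1/555) ≈ 0.10°
pole (s+10): 10 + j1 → |·| = √(10²+1²) = √101 ≈ 10.05, ∠ = arctan(1/10) ≈ 5.71°
pole (s+222): 222 + j1 → |·| = √(222²+1²) = √49285 ≈ 222, ∠ = arctan(1/222) ≈ 0.26°
|H| = 10 · 555 / 2231.1 ≈ 2.4876
Gain = 20 log₁₀(2.4876) ≈ 7.92 dB
∠H = 0.10° − 5.97° = -5.87°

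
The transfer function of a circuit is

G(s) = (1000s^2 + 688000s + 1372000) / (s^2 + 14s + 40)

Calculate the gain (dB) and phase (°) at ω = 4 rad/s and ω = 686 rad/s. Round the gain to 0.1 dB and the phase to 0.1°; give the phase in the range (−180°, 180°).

ω = 4: 94.0 dB, -3.0°; ω = 686: 63.0 dB, -44.0°

Substitute s = j4:
Numerator: 1000(j4)^2 + 688000(j4) + 1372000 = 1356000 + j2752000
Denominator: (j4)^2 + 14(j4) + 40 = 24 + j56
|N| = √(1356000² + 2752000²) ≈ 3.0679e+06, ∠N ≈ 63.77°
|D| = √(24² + 56²) ≈ 60.926, ∠D ≈ 66.80°
|G| = 3.0679e+06 / 60.926 ≈ 50355
Gain = 20 log₁₀(50355) ≈ 94.04 dB
∠G = 63.77° − 66.80° = -3.03°

Substitute s = j686:
Numerator: 1000(j686)^2 + 688000(j686) + 1372000 = -469224000 + j471968000
Denominator: (j686)^2 + 14(j686) + 40 = -470556 + j9604
|N| = √(469224000² + 471968000²) ≈ 6.6553e+08, ∠N ≈ 134.83°
|D| = √(470556² + 9604²) ≈ 4.7065e+05, ∠D ≈ 178.83°
|G| = 6.6553e+08 / 4.7065e+05 ≈ 1414.1
Gain = 20 log₁₀(1414.1) ≈ 63.01 dB
∠G = 134.83° − 178.83° = -44.00°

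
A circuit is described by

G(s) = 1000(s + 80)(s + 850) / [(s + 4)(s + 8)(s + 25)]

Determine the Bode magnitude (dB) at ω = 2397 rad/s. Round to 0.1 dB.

At s = jω = j2397:
zero (s+80): 80 + j2397 → |·| = √(80²+2397²) = √5752009 ≈ 2398.3, ∠ = arctan(2397/80) ≈ 88.09°
zero (s+850): 850 + j2397 → |·| = √(850²+2397²) = √6468109 ≈ 2543.2, ∠ = arctan(2397/850) ≈ 70.47°
pole (s+4): 4 + j2397 → |·| = √(4²+2397²) = √5745625 ≈ 2397, ∠ = arctan(2397/4) ≈ 89.90°
pole (s+8): 8 + j2397 → |·| = √(8²+2397²) = √5745673 ≈ 2397, ∠ = arctan(2397/8) ≈ 89.81°
pole (s+25): 25 + j2397 → |·| = √(25²+2397²) = √5746234 ≈ 2397.1, ∠ = arctan(2397/25) ≈ 89.40°
|G| = 1000 · 6.0994e+06 / 1.3773e+10 ≈ 0.44285
Gain = 20 log₁₀(0.44285) ≈ -7.07 dB

-7.1 dB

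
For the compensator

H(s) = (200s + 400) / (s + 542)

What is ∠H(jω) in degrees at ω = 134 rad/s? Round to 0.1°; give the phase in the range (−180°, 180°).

Substitute s = j134:
Numerator: 200(j134) + 400 = 400 + j26800
Denominator: (j134) + 542 = 542 + j134
|N| = √(400² + 26800²) ≈ 26803, ∠N ≈ 89.14°
|D| = √(542² + 134²) ≈ 558.32, ∠D ≈ 13.89°
∠H = 89.14° − 13.89° = 75.25°

75.3°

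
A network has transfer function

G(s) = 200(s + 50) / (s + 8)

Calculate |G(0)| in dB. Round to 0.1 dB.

61.9 dB

G(0) = 200·50 / (8) = 1250
20 log₁₀(1250) ≈ 61.94 dB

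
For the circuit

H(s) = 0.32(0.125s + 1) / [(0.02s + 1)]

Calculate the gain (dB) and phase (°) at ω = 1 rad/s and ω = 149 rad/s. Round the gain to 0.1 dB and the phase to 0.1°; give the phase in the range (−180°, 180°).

ω = 1: -9.8 dB, 6.0°; ω = 149: 5.6 dB, 15.5°

At ω = 1 rad/s:
zero (1 + j1·0.125) = 1 + j0.125 → |·| ≈ 1.0078, ∠ ≈ 7.13°
pole (1 + j1·0.02) = 1 + j0.02 → |·| ≈ 1.0002, ∠ ≈ 1.15°
|H| = 0.32 · 1.0078 / (1.0002) ≈ 0.32243
Gain = 20 log₁₀(0.32243) ≈ -9.83 dB
∠H = (7.13°) − (1.15°) = 5.98°

At ω = 149 rad/s:
zero (1 + j149·0.125) = 1 + j18.625 → |·| ≈ 18.652, ∠ ≈ 86.93°
pole (1 + j149·0.02) = 1 + j2.98 → |·| ≈ 3.1433, ∠ ≈ 71.45°
|H| = 0.32 · 18.652 / (3.1433) ≈ 1.8988
Gain = 20 log₁₀(1.8988) ≈ 5.57 dB
∠H = (86.93°) − (71.45°) = 15.48°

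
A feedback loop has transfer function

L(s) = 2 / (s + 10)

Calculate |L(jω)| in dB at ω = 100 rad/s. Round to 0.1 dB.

At s = jω = j100:
pole (s+10): 10 + j100 → |·| = √(10²+100²) = √10100 ≈ 100.5, ∠ = arctan(100/10) ≈ 84.29°
|L| = 2 / 100.5 ≈ 0.0199
Gain = 20 log₁₀(0.0199) ≈ -34.02 dB

-34.0 dB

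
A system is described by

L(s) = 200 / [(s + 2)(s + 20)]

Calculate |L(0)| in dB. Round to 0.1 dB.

14.0 dB

L(0) = 200 / (2·20) = 5
20 log₁₀(5) ≈ 13.98 dB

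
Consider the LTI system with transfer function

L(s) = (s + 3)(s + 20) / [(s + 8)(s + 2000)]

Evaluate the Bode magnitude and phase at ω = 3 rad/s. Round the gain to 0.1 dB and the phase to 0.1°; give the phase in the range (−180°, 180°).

-46.0 dB, 32.9°

At s = jω = j3:
zero (s+3): 3 + j3 → |·| = √(3²+3²) = √18 ≈ 4.2426, ∠ = arctan(3/3) ≈ 45.00°
zero (s+20): 20 + j3 → |·| = √(20²+3²) = √409 ≈ 20.224, ∠ = arctan(3/20) ≈ 8.53°
pole (s+8): 8 + j3 → |·| = √(8²+3²) = √73 ≈ 8.544, ∠ = arctan(3/8) ≈ 20.56°
pole (s+2000): 2000 + j3 → |·| = √(2000²+3²) = √4000009 ≈ 2000, ∠ = arctan(3/2000) ≈ 0.09°
|L| = 1 · 85.802 / 17088 ≈ 0.0050212
Gain = 20 log₁₀(0.0050212) ≈ -45.98 dB
∠L = 53.53° − 20.65° = 32.88°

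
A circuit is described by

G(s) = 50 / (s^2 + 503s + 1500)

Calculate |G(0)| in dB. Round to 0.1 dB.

G(0) = 50 / 1500 ≈ 0.033333
20 log₁₀(0.033333) ≈ -29.54 dB

-29.5 dB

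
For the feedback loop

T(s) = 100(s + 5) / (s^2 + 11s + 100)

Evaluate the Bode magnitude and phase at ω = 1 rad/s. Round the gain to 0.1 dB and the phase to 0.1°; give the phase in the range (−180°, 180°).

At s = jω = j1:
zero (s+5): 5 + j1 → |·| = √(5²+1²) = √26 ≈ 5.099, ∠ = arctan(1/5) ≈ 11.31°
quadratic: (j1)² + 11·j1 + 100 = 99 + j11 → |·| ≈ 99.609, ∠ ≈ 6.34°
|T| = 100 · 5.099 / 99.609 ≈ 5.119
Gain = 20 log₁₀(5.119) ≈ 14.18 dB
∠T = 11.31° − 6.34° = 4.97°

14.2 dB, 5.0°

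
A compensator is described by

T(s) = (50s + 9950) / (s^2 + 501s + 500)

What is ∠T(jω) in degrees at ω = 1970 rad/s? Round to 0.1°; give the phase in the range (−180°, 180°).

-81.5°

Substitute s = j1970:
Numerator: 50(j1970) + 9950 = 9950 + j98500
Denominator: (j1970)^2 + 501(j1970) + 500 = -3880400 + j986970
|N| = √(9950² + 98500²) ≈ 99001, ∠N ≈ 84.23°
|D| = √(3880400² + 986970²) ≈ 4.0039e+06, ∠D ≈ 165.73°
∠T = 84.23° − 165.73° = -81.50°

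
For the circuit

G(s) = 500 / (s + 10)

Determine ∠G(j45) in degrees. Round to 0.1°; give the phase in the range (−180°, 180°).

-77.5°

At s = jω = j45:
pole (s+10): 10 + j45 → |·| = √(10²+45²) = √2125 ≈ 46.098, ∠ = arctan(45/10) ≈ 77.47°
∠G = 0.00° − 77.47° = -77.47°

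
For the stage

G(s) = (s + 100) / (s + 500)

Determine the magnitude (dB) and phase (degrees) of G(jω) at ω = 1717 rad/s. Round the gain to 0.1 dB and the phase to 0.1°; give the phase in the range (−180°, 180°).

-0.3 dB, 12.9°

Substitute s = j1717:
Numerator: (j1717) + 100 = 100 + j1717
Denominator: (j1717) + 500 = 500 + j1717
|N| = √(100² + 1717²) ≈ 1719.9, ∠N ≈ 86.67°
|D| = √(500² + 1717²) ≈ 1788.3, ∠D ≈ 73.76°
|G| = 1719.9 / 1788.3 ≈ 0.96175
Gain = 20 log₁₀(0.96175) ≈ -0.34 dB
∠G = 86.67° − 73.76° = 12.91°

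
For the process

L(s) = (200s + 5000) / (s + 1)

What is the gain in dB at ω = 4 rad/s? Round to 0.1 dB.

61.8 dB

Substitute s = j4:
Numerator: 200(j4) + 5000 = 5000 + j800
Denominator: (j4) + 1 = 1 + j4
|N| = √(5000² + 800²) ≈ 5063.6, ∠N ≈ 9.09°
|D| = √(1² + 4²) ≈ 4.1231, ∠D ≈ 75.96°
|L| = 5063.6 / 4.1231 ≈ 1228.1
Gain = 20 log₁₀(1228.1) ≈ 61.78 dB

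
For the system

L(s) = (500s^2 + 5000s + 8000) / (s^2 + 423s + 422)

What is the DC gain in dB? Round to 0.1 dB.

25.6 dB

L(0) = 8000 / 422 ≈ 18.957
20 log₁₀(18.957) ≈ 25.56 dB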